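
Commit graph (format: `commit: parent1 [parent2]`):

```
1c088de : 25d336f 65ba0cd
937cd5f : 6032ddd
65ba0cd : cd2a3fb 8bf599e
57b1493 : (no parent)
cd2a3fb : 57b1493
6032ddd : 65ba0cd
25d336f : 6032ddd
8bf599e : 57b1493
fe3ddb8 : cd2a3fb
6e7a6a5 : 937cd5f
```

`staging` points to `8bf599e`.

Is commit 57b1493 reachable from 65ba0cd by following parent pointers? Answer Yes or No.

Ancestors of 65ba0cd (commits reachable by following parents): {57b1493, 65ba0cd, 8bf599e, cd2a3fb}.
57b1493 is in that set, so it is an ancestor of 65ba0cd.

Yes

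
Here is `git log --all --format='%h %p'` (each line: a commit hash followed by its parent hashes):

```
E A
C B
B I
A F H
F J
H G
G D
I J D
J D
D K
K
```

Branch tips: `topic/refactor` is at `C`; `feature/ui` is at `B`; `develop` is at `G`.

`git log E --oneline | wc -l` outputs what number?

8

Walking parent pointers from E: reachable set = {A, D, E, F, G, H, J, K}.
That is 8 commits.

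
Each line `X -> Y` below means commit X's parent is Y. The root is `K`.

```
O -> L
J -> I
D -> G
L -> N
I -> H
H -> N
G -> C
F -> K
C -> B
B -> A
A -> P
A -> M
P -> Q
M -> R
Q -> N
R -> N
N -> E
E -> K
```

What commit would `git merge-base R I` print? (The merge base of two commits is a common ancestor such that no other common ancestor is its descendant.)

Ancestors of R: {E, K, N, R}.
Ancestors of I: {E, H, I, K, N}.
Common ancestors: {E, K, N}.
Among these, N is not an ancestor of any other common ancestor — it is the merge base.

N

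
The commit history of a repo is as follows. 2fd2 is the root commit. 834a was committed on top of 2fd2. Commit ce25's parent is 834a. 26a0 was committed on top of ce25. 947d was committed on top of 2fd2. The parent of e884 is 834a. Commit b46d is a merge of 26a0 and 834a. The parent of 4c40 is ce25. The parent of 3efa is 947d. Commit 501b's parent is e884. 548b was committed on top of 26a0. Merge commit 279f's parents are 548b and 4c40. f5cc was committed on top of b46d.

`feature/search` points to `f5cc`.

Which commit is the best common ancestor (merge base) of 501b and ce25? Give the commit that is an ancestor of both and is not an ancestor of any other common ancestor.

834a

Ancestors of 501b: {2fd2, 501b, 834a, e884}.
Ancestors of ce25: {2fd2, 834a, ce25}.
Common ancestors: {2fd2, 834a}.
Among these, 834a is not an ancestor of any other common ancestor — it is the merge base.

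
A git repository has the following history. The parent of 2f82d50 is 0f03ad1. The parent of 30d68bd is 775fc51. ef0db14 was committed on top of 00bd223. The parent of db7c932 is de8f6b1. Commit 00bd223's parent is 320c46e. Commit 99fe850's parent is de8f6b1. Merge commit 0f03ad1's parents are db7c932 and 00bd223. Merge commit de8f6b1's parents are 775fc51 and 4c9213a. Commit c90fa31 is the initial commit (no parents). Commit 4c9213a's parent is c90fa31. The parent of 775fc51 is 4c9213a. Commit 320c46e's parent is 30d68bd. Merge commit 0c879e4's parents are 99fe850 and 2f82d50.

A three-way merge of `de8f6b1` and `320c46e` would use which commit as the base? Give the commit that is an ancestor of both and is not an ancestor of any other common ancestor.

Ancestors of de8f6b1: {4c9213a, 775fc51, c90fa31, de8f6b1}.
Ancestors of 320c46e: {30d68bd, 320c46e, 4c9213a, 775fc51, c90fa31}.
Common ancestors: {4c9213a, 775fc51, c90fa31}.
Among these, 775fc51 is not an ancestor of any other common ancestor — it is the merge base.

775fc51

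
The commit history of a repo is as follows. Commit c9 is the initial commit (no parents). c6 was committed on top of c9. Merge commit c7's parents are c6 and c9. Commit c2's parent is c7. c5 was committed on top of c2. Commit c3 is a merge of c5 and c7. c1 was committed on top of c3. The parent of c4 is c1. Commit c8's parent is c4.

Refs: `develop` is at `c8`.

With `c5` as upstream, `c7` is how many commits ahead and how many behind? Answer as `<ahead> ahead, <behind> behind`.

0 ahead, 2 behind

Reachable from c7: {c6, c7, c9}.
Reachable from c5: {c2, c5, c6, c7, c9}.
Only in c7's history (ahead): {} — 0.
Only in c5's history (behind): {c2, c5} — 2.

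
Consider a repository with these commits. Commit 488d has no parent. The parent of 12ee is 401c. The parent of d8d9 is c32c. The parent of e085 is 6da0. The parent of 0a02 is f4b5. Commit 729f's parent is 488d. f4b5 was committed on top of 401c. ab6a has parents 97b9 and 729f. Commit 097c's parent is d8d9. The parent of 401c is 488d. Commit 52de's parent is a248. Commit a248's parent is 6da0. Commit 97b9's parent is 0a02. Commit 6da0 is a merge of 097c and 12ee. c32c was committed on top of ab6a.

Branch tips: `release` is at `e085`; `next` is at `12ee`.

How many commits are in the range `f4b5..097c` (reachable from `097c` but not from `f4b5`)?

7

Reachable from 097c: {097c, 0a02, 401c, 488d, 729f, 97b9, ab6a, c32c, d8d9, f4b5}.
Reachable from f4b5: {401c, 488d, f4b5}.
In 097c's history but not f4b5's: {097c, 0a02, 729f, 97b9, ab6a, c32c, d8d9} — 7 commits.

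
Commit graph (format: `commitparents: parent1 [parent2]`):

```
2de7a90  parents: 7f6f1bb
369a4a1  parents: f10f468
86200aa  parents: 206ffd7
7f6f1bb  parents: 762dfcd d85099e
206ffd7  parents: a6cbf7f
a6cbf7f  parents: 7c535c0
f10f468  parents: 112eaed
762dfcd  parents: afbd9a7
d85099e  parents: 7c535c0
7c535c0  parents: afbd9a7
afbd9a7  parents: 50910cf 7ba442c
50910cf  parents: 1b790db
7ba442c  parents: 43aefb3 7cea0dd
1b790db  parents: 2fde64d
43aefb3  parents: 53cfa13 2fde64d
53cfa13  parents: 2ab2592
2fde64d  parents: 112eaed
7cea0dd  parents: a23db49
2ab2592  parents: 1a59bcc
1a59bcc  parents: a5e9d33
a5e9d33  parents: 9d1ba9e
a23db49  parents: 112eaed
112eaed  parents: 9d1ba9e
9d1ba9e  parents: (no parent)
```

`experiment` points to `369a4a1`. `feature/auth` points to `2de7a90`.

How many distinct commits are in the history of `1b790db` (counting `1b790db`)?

4

Walking parent pointers from 1b790db: reachable set = {112eaed, 1b790db, 2fde64d, 9d1ba9e}.
That is 4 commits.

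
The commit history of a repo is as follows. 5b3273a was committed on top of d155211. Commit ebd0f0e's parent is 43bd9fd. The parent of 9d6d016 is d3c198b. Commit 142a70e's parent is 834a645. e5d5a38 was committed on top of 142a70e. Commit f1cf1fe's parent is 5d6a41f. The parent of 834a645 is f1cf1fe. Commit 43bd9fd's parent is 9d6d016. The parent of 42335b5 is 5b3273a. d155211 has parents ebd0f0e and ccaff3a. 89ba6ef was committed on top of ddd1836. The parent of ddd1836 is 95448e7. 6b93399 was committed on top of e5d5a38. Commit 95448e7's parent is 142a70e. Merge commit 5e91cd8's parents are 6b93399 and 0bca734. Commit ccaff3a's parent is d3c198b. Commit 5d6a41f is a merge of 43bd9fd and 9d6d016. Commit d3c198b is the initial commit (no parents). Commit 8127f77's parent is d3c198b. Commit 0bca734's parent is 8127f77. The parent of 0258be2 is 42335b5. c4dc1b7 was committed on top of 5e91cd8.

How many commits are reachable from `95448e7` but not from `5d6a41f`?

4

Reachable from 95448e7: {142a70e, 43bd9fd, 5d6a41f, 834a645, 95448e7, 9d6d016, d3c198b, f1cf1fe}.
Reachable from 5d6a41f: {43bd9fd, 5d6a41f, 9d6d016, d3c198b}.
In 95448e7's history but not 5d6a41f's: {142a70e, 834a645, 95448e7, f1cf1fe} — 4 commits.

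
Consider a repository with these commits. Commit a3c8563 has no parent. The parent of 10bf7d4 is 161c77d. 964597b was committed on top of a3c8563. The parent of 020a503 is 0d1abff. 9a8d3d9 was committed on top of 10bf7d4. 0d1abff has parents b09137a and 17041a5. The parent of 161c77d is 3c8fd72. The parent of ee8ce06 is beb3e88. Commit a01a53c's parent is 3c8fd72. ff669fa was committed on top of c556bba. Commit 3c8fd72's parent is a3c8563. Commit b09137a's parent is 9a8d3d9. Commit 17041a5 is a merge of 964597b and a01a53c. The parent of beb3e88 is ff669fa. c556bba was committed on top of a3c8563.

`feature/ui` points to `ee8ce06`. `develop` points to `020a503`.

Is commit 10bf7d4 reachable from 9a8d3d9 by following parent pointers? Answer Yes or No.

Ancestors of 9a8d3d9 (commits reachable by following parents): {10bf7d4, 161c77d, 3c8fd72, 9a8d3d9, a3c8563}.
10bf7d4 is in that set, so it is an ancestor of 9a8d3d9.

Yes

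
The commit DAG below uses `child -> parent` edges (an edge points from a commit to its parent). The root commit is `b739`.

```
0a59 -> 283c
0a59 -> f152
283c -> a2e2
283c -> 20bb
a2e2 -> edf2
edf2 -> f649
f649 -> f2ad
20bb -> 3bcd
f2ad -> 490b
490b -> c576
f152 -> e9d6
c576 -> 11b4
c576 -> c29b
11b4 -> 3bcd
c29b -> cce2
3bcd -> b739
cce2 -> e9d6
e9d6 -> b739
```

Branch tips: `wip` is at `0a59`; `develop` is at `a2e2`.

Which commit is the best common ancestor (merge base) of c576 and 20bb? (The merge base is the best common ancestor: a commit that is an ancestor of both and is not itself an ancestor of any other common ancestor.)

3bcd

Ancestors of c576: {11b4, 3bcd, b739, c29b, c576, cce2, e9d6}.
Ancestors of 20bb: {20bb, 3bcd, b739}.
Common ancestors: {3bcd, b739}.
Among these, 3bcd is not an ancestor of any other common ancestor — it is the merge base.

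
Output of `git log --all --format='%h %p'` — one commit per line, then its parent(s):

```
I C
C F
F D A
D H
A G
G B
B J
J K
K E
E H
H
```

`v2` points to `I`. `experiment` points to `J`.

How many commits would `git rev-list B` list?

5

Walking parent pointers from B: reachable set = {B, E, H, J, K}.
That is 5 commits.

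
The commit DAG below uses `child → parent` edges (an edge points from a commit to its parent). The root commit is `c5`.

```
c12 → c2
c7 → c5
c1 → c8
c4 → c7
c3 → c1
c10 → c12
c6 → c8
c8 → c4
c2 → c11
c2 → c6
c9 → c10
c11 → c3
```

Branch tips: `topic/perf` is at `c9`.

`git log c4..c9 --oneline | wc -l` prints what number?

Reachable from c9: {c1, c10, c11, c12, c2, c3, c4, c5, c6, c7, c8, c9}.
Reachable from c4: {c4, c5, c7}.
In c9's history but not c4's: {c1, c10, c11, c12, c2, c3, c6, c8, c9} — 9 commits.

9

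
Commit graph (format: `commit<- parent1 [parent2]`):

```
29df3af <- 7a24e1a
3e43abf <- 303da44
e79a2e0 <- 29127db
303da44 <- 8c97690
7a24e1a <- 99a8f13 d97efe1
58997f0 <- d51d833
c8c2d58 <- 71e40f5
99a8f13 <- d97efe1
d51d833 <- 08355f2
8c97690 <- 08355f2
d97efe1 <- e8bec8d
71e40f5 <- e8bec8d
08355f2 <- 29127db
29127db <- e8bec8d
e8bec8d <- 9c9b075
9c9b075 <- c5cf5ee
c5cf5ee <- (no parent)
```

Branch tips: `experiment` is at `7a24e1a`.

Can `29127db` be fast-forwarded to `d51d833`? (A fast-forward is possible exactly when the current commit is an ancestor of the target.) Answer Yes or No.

A fast-forward from 29127db to d51d833 is possible iff 29127db is an ancestor of d51d833.
Ancestors of d51d833: {08355f2, 29127db, 9c9b075, c5cf5ee, d51d833, e8bec8d}.
29127db is among them, so fast-forward is possible.

Yes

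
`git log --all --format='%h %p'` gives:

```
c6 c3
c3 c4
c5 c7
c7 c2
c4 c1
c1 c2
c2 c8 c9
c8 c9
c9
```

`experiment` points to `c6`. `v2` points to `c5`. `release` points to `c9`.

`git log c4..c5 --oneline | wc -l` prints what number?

2

Reachable from c5: {c2, c5, c7, c8, c9}.
Reachable from c4: {c1, c2, c4, c8, c9}.
In c5's history but not c4's: {c5, c7} — 2 commits.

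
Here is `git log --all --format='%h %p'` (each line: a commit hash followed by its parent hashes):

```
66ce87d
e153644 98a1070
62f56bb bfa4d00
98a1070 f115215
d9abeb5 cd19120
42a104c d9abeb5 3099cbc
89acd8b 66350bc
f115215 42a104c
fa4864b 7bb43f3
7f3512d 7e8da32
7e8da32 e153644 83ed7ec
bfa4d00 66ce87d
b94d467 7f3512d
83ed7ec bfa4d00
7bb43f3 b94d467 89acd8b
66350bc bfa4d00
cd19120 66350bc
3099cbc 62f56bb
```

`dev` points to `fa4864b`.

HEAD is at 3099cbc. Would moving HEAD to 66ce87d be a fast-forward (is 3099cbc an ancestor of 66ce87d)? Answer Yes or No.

A fast-forward from 3099cbc to 66ce87d is possible iff 3099cbc is an ancestor of 66ce87d.
Ancestors of 66ce87d: {66ce87d}.
3099cbc is not among them, so fast-forward is not possible.

No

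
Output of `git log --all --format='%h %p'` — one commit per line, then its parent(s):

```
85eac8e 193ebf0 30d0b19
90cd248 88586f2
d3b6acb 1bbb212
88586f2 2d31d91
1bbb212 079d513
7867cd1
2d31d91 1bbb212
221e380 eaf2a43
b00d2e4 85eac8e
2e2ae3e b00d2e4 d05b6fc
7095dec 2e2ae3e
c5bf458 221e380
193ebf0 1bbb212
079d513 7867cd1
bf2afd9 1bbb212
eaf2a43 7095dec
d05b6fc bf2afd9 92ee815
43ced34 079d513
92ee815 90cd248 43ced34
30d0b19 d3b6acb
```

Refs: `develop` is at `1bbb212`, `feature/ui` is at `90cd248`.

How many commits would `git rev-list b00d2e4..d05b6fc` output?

7

Reachable from d05b6fc: {079d513, 1bbb212, 2d31d91, 43ced34, 7867cd1, 88586f2, 90cd248, 92ee815, bf2afd9, d05b6fc}.
Reachable from b00d2e4: {079d513, 193ebf0, 1bbb212, 30d0b19, 7867cd1, 85eac8e, b00d2e4, d3b6acb}.
In d05b6fc's history but not b00d2e4's: {2d31d91, 43ced34, 88586f2, 90cd248, 92ee815, bf2afd9, d05b6fc} — 7 commits.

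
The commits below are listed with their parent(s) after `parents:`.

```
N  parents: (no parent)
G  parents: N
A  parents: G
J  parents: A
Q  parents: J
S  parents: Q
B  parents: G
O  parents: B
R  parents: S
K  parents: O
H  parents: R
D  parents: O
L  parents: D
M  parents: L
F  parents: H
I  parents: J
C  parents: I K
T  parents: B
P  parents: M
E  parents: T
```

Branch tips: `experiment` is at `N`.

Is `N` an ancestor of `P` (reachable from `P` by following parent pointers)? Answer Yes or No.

Yes

Ancestors of P (commits reachable by following parents): {B, D, G, L, M, N, O, P}.
N is in that set, so it is an ancestor of P.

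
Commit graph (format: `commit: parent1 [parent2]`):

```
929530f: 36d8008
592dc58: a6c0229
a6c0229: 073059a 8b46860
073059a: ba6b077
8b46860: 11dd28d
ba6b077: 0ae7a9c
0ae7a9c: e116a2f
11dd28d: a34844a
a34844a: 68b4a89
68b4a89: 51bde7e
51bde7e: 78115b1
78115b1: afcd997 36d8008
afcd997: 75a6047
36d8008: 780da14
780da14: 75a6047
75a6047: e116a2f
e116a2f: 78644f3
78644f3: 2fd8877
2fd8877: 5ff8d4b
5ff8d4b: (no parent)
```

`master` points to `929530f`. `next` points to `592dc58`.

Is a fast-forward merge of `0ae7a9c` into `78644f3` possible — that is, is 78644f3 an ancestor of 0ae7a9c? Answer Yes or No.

Yes

A fast-forward from 78644f3 to 0ae7a9c is possible iff 78644f3 is an ancestor of 0ae7a9c.
Ancestors of 0ae7a9c: {0ae7a9c, 2fd8877, 5ff8d4b, 78644f3, e116a2f}.
78644f3 is among them, so fast-forward is possible.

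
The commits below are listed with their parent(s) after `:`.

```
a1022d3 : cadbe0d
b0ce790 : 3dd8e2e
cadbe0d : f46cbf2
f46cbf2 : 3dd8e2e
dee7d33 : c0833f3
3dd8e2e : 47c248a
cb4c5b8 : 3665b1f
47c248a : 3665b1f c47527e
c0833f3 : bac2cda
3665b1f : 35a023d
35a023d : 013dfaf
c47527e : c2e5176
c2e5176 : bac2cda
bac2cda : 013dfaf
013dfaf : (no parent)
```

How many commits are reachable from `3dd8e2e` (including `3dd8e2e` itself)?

Walking parent pointers from 3dd8e2e: reachable set = {013dfaf, 35a023d, 3665b1f, 3dd8e2e, 47c248a, bac2cda, c2e5176, c47527e}.
That is 8 commits.

8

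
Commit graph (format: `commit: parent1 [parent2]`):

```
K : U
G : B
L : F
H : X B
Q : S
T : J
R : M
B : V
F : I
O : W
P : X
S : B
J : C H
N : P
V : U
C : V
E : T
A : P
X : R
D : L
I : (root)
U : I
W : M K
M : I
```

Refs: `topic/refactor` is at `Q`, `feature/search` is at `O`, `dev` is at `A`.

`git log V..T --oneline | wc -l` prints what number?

8

Reachable from T: {B, C, H, I, J, M, R, T, U, V, X}.
Reachable from V: {I, U, V}.
In T's history but not V's: {B, C, H, J, M, R, T, X} — 8 commits.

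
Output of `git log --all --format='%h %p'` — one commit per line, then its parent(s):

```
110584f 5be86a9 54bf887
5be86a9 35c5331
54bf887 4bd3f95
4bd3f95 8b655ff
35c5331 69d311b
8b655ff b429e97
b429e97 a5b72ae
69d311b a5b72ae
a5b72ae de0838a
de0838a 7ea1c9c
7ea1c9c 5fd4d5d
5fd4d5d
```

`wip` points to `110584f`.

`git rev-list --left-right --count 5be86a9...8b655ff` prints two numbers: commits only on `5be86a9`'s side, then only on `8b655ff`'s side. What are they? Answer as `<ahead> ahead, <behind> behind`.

Reachable from 5be86a9: {35c5331, 5be86a9, 5fd4d5d, 69d311b, 7ea1c9c, a5b72ae, de0838a}.
Reachable from 8b655ff: {5fd4d5d, 7ea1c9c, 8b655ff, a5b72ae, b429e97, de0838a}.
Only in 5be86a9's history (ahead): {35c5331, 5be86a9, 69d311b} — 3.
Only in 8b655ff's history (behind): {8b655ff, b429e97} — 2.

3 ahead, 2 behind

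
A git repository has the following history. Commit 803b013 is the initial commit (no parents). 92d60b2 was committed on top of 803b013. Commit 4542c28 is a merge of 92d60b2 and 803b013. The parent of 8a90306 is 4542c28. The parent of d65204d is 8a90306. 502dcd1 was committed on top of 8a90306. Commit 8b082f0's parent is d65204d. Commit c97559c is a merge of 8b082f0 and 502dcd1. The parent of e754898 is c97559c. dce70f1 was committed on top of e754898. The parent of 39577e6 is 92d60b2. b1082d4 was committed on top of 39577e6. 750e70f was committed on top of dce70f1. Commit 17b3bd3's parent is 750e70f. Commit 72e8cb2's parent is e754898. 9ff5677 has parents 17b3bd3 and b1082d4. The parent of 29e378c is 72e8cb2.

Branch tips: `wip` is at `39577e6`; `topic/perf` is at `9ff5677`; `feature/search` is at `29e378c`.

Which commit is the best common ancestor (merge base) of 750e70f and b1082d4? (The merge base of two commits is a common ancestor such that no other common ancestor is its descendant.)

Ancestors of 750e70f: {4542c28, 502dcd1, 750e70f, 803b013, 8a90306, 8b082f0, 92d60b2, c97559c, d65204d, dce70f1, e754898}.
Ancestors of b1082d4: {39577e6, 803b013, 92d60b2, b1082d4}.
Common ancestors: {803b013, 92d60b2}.
Among these, 92d60b2 is not an ancestor of any other common ancestor — it is the merge base.

92d60b2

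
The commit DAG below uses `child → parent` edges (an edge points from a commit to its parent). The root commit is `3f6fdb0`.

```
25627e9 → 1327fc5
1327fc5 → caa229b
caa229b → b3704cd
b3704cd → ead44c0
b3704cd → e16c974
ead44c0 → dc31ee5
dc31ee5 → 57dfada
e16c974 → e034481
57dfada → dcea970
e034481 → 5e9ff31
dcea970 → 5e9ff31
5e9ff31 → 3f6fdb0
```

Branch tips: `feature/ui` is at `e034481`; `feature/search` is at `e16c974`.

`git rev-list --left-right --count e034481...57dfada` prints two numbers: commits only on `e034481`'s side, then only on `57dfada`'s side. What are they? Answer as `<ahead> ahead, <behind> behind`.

Reachable from e034481: {3f6fdb0, 5e9ff31, e034481}.
Reachable from 57dfada: {3f6fdb0, 57dfada, 5e9ff31, dcea970}.
Only in e034481's history (ahead): {e034481} — 1.
Only in 57dfada's history (behind): {57dfada, dcea970} — 2.

1 ahead, 2 behind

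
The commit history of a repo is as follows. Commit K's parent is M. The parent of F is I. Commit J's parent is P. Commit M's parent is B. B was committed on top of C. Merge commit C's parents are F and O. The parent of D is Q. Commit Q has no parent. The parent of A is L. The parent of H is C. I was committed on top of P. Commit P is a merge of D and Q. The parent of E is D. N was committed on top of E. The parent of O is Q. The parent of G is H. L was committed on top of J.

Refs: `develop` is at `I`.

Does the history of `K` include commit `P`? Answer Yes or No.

Yes

Ancestors of K (commits reachable by following parents): {B, C, D, F, I, K, M, O, P, Q}.
P is in that set, so it is an ancestor of K.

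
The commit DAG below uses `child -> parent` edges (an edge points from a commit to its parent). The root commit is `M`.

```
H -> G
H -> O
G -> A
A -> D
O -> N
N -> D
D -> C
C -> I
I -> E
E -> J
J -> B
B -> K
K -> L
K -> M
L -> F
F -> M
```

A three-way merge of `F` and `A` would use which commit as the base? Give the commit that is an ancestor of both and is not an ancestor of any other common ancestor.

F

Ancestors of F: {F, M}.
Ancestors of A: {A, B, C, D, E, F, I, J, K, L, M}.
Common ancestors: {F, M}.
Among these, F is not an ancestor of any other common ancestor — it is the merge base.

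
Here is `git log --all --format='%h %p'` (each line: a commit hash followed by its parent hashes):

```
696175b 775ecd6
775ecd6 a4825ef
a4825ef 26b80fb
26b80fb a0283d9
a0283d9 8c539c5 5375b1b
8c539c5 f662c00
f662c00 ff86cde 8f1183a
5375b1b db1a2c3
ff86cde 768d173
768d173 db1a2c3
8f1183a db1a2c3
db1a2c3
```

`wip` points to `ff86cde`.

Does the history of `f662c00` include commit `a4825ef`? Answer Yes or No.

No

Ancestors of f662c00: {768d173, 8f1183a, db1a2c3, f662c00, ff86cde}.
a4825ef is not in that set, so it is not an ancestor of f662c00.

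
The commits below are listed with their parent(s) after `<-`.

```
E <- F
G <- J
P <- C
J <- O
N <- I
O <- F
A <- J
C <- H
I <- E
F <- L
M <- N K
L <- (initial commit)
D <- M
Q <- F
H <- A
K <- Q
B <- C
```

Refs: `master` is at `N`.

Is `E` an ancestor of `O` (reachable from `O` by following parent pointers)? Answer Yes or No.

No

Ancestors of O: {F, L, O}.
E is not in that set, so it is not an ancestor of O.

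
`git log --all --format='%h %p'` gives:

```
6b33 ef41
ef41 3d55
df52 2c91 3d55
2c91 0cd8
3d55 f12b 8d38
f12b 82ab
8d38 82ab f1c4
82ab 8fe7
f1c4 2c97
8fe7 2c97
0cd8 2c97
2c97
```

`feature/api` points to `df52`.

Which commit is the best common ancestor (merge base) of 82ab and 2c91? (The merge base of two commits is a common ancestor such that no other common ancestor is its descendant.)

Ancestors of 82ab: {2c97, 82ab, 8fe7}.
Ancestors of 2c91: {0cd8, 2c91, 2c97}.
Common ancestors: {2c97}.
The only common ancestor is 2c97, so it is the merge base.

2c97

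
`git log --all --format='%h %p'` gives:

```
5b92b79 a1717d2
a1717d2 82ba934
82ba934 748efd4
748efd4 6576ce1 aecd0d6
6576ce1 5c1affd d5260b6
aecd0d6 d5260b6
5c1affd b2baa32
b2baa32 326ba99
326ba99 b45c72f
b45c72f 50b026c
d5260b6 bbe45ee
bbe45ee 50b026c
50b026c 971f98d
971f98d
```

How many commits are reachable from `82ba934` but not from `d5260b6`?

Reachable from 82ba934: {326ba99, 50b026c, 5c1affd, 6576ce1, 748efd4, 82ba934, 971f98d, aecd0d6, b2baa32, b45c72f, bbe45ee, d5260b6}.
Reachable from d5260b6: {50b026c, 971f98d, bbe45ee, d5260b6}.
In 82ba934's history but not d5260b6's: {326ba99, 5c1affd, 6576ce1, 748efd4, 82ba934, aecd0d6, b2baa32, b45c72f} — 8 commits.

8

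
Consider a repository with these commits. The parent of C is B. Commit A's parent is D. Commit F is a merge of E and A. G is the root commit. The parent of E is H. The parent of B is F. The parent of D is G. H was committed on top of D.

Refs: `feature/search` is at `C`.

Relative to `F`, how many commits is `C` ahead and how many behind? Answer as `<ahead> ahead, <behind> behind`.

2 ahead, 0 behind

Reachable from C: {A, B, C, D, E, F, G, H}.
Reachable from F: {A, D, E, F, G, H}.
Only in C's history (ahead): {B, C} — 2.
Only in F's history (behind): {} — 0.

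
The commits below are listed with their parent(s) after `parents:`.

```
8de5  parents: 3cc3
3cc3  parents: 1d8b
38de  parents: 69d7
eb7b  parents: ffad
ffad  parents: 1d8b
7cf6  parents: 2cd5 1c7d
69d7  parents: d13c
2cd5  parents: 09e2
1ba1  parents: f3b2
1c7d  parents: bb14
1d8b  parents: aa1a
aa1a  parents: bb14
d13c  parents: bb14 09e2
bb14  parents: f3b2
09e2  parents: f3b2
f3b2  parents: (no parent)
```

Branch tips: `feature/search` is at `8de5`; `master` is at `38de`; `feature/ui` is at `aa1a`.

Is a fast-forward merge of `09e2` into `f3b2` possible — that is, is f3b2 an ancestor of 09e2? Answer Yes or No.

A fast-forward from f3b2 to 09e2 is possible iff f3b2 is an ancestor of 09e2.
Ancestors of 09e2: {09e2, f3b2}.
f3b2 is among them, so fast-forward is possible.

Yes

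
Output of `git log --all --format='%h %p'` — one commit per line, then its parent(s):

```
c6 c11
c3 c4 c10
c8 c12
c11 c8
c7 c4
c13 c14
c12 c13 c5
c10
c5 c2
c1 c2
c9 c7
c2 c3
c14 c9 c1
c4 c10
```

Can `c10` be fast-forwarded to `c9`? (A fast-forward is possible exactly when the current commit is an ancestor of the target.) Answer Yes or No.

A fast-forward from c10 to c9 is possible iff c10 is an ancestor of c9.
Ancestors of c9: {c10, c4, c7, c9}.
c10 is among them, so fast-forward is possible.

Yes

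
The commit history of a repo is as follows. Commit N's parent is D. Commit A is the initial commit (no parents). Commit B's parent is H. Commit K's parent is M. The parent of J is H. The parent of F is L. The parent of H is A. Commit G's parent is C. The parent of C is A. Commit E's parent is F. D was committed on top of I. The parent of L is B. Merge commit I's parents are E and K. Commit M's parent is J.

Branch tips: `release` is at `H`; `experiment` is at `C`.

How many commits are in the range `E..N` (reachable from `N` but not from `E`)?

6

Reachable from N: {A, B, D, E, F, H, I, J, K, L, M, N}.
Reachable from E: {A, B, E, F, H, L}.
In N's history but not E's: {D, I, J, K, M, N} — 6 commits.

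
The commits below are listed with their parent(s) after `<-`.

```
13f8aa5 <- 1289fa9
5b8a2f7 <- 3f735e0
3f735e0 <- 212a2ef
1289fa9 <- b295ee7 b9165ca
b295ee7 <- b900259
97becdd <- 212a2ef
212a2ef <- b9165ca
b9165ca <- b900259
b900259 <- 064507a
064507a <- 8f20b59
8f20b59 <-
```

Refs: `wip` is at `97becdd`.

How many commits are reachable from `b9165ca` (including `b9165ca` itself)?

4

Walking parent pointers from b9165ca: reachable set = {064507a, 8f20b59, b900259, b9165ca}.
That is 4 commits.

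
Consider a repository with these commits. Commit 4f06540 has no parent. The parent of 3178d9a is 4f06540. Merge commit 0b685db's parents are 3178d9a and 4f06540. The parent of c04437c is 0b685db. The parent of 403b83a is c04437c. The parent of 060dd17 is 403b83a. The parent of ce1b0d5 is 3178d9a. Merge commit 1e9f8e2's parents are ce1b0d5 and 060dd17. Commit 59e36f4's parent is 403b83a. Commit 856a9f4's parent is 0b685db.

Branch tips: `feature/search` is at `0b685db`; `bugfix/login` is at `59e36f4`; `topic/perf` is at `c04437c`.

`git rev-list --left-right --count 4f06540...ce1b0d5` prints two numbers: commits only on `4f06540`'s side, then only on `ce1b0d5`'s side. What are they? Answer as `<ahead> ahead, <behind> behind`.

Reachable from 4f06540: {4f06540}.
Reachable from ce1b0d5: {3178d9a, 4f06540, ce1b0d5}.
Only in 4f06540's history (ahead): {} — 0.
Only in ce1b0d5's history (behind): {3178d9a, ce1b0d5} — 2.

0 ahead, 2 behind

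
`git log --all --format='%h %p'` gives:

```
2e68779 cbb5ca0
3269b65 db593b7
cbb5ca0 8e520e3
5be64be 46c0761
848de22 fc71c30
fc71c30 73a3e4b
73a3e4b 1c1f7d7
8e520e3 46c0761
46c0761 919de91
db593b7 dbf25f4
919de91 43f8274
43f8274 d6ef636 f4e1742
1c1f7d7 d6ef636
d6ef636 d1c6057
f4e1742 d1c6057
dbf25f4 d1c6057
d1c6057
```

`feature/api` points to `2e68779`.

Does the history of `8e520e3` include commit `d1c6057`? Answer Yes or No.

Yes

Ancestors of 8e520e3 (commits reachable by following parents): {43f8274, 46c0761, 8e520e3, 919de91, d1c6057, d6ef636, f4e1742}.
d1c6057 is in that set, so it is an ancestor of 8e520e3.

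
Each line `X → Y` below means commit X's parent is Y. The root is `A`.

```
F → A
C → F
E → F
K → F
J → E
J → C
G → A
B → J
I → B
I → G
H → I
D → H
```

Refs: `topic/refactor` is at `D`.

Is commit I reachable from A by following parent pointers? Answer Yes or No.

Ancestors of A: {A}.
I is not in that set, so it is not an ancestor of A.

No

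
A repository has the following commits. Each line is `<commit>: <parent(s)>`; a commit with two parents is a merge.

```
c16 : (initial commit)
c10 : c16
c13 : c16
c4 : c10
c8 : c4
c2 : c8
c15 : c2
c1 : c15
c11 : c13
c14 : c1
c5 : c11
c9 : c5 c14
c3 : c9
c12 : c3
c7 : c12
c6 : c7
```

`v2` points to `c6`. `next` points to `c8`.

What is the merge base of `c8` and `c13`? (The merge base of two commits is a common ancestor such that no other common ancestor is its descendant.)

c16

Ancestors of c8: {c10, c16, c4, c8}.
Ancestors of c13: {c13, c16}.
Common ancestors: {c16}.
The only common ancestor is c16, so it is the merge base.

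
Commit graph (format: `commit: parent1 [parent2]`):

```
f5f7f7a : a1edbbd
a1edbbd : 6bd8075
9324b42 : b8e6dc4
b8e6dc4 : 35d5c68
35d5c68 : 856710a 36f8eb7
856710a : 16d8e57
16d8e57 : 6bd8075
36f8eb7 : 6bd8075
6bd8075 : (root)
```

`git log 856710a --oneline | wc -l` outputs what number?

Walking parent pointers from 856710a: reachable set = {16d8e57, 6bd8075, 856710a}.
That is 3 commits.

3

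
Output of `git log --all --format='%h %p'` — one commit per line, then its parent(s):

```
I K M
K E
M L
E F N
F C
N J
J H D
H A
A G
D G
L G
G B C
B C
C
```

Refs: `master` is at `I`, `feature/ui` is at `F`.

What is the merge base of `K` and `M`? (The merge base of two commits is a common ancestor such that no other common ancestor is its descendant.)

Ancestors of K: {A, B, C, D, E, F, G, H, J, K, N}.
Ancestors of M: {B, C, G, L, M}.
Common ancestors: {B, C, G}.
Among these, G is not an ancestor of any other common ancestor — it is the merge base.

G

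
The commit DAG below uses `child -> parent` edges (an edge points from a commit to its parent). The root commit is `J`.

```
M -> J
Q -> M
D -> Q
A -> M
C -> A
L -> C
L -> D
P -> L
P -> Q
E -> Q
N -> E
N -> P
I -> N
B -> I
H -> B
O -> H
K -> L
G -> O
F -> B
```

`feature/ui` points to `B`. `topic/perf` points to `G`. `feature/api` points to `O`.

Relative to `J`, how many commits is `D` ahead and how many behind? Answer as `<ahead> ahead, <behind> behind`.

3 ahead, 0 behind

Reachable from D: {D, J, M, Q}.
Reachable from J: {J}.
Only in D's history (ahead): {D, M, Q} — 3.
Only in J's history (behind): {} — 0.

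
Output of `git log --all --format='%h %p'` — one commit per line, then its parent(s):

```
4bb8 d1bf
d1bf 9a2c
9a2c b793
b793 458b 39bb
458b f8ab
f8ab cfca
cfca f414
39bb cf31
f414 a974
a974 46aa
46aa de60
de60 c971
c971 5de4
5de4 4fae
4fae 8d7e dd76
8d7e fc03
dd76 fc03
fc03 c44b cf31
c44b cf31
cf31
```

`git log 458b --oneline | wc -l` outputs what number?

Walking parent pointers from 458b: reachable set = {458b, 46aa, 4fae, 5de4, 8d7e, a974, c44b, c971, cf31, cfca, dd76, de60, f414, f8ab, fc03}.
That is 15 commits.

15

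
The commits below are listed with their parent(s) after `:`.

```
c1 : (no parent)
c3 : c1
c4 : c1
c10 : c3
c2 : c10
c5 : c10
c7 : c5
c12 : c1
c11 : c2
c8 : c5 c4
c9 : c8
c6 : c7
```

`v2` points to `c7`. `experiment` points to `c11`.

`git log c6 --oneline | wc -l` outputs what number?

6

Walking parent pointers from c6: reachable set = {c1, c10, c3, c5, c6, c7}.
That is 6 commits.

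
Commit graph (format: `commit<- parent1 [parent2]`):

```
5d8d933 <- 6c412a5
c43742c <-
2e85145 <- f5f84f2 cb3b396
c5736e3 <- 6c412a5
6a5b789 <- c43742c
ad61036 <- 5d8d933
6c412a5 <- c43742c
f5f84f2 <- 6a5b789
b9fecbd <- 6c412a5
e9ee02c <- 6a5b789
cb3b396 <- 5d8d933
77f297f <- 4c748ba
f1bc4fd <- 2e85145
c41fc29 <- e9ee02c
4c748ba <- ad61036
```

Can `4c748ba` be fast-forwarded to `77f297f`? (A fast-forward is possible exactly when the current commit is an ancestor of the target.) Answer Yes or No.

A fast-forward from 4c748ba to 77f297f is possible iff 4c748ba is an ancestor of 77f297f.
Ancestors of 77f297f: {4c748ba, 5d8d933, 6c412a5, 77f297f, ad61036, c43742c}.
4c748ba is among them, so fast-forward is possible.

Yes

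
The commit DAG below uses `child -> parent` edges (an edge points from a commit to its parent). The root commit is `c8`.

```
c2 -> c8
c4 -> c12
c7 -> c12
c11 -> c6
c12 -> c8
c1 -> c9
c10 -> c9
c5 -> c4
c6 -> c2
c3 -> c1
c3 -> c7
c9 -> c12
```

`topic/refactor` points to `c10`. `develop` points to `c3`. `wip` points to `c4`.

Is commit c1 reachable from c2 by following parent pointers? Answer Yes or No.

Ancestors of c2: {c2, c8}.
c1 is not in that set, so it is not an ancestor of c2.

No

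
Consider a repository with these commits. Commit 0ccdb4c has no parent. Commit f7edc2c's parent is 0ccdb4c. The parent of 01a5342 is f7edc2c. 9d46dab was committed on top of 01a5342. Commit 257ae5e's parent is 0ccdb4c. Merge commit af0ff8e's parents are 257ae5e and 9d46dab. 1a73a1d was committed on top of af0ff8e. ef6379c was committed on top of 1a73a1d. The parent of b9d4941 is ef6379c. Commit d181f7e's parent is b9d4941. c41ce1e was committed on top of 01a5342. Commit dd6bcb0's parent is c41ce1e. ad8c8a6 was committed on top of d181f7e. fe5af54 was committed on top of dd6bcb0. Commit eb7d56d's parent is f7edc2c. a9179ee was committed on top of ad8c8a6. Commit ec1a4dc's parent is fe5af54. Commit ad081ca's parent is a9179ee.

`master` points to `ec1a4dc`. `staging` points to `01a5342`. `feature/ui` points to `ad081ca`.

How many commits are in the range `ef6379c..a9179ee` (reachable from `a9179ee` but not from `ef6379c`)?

4

Reachable from a9179ee: {01a5342, 0ccdb4c, 1a73a1d, 257ae5e, 9d46dab, a9179ee, ad8c8a6, af0ff8e, b9d4941, d181f7e, ef6379c, f7edc2c}.
Reachable from ef6379c: {01a5342, 0ccdb4c, 1a73a1d, 257ae5e, 9d46dab, af0ff8e, ef6379c, f7edc2c}.
In a9179ee's history but not ef6379c's: {a9179ee, ad8c8a6, b9d4941, d181f7e} — 4 commits.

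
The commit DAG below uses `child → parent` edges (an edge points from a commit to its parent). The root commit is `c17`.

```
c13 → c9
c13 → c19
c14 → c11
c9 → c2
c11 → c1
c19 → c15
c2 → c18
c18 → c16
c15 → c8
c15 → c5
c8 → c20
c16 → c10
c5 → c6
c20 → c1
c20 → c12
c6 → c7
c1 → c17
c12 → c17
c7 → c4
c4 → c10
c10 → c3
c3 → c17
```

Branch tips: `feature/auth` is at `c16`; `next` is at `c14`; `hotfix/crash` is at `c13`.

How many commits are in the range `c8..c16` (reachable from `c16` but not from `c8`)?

3

Reachable from c16: {c10, c16, c17, c3}.
Reachable from c8: {c1, c12, c17, c20, c8}.
In c16's history but not c8's: {c10, c16, c3} — 3 commits.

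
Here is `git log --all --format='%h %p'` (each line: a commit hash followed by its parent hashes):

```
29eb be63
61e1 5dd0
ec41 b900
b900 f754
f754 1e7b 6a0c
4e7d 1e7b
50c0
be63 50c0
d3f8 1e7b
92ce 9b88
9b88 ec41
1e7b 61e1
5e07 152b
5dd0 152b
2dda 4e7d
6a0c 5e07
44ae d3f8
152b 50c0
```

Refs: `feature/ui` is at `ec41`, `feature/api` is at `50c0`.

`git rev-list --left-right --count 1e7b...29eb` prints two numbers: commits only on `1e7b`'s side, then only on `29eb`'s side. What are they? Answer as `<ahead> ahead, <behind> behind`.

4 ahead, 2 behind

Reachable from 1e7b: {152b, 1e7b, 50c0, 5dd0, 61e1}.
Reachable from 29eb: {29eb, 50c0, be63}.
Only in 1e7b's history (ahead): {152b, 1e7b, 5dd0, 61e1} — 4.
Only in 29eb's history (behind): {29eb, be63} — 2.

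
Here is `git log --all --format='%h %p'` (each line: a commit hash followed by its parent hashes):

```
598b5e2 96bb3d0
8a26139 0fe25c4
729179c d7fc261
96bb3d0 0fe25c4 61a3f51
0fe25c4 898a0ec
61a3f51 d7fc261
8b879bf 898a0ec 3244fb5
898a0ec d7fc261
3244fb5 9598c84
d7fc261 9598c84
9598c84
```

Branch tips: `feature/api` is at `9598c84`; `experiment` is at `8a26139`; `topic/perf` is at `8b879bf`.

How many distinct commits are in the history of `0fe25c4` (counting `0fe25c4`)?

4

Walking parent pointers from 0fe25c4: reachable set = {0fe25c4, 898a0ec, 9598c84, d7fc261}.
That is 4 commits.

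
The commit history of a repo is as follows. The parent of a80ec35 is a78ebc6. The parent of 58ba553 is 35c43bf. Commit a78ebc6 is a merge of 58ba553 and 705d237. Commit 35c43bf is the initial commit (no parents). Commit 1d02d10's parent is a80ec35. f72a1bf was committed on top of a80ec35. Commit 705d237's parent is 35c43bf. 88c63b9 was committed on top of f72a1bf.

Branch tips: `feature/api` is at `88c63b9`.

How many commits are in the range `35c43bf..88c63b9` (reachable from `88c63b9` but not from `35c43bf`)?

6

Reachable from 88c63b9: {35c43bf, 58ba553, 705d237, 88c63b9, a78ebc6, a80ec35, f72a1bf}.
Reachable from 35c43bf: {35c43bf}.
In 88c63b9's history but not 35c43bf's: {58ba553, 705d237, 88c63b9, a78ebc6, a80ec35, f72a1bf} — 6 commits.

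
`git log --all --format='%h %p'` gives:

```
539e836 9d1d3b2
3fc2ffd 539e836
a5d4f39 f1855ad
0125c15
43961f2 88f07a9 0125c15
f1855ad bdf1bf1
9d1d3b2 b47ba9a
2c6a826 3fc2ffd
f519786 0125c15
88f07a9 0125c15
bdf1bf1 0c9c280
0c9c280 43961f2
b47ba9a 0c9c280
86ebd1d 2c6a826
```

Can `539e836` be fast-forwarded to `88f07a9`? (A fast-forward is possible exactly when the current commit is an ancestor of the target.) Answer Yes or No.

No

A fast-forward from 539e836 to 88f07a9 is possible iff 539e836 is an ancestor of 88f07a9.
Ancestors of 88f07a9: {0125c15, 88f07a9}.
539e836 is not among them, so fast-forward is not possible.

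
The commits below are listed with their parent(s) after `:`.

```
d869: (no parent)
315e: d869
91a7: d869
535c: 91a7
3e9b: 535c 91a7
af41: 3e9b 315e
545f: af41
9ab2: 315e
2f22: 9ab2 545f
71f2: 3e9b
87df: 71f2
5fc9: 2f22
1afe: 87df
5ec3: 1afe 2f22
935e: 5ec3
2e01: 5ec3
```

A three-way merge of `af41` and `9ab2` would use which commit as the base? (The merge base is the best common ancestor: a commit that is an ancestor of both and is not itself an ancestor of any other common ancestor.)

315e

Ancestors of af41: {315e, 3e9b, 535c, 91a7, af41, d869}.
Ancestors of 9ab2: {315e, 9ab2, d869}.
Common ancestors: {315e, d869}.
Among these, 315e is not an ancestor of any other common ancestor — it is the merge base.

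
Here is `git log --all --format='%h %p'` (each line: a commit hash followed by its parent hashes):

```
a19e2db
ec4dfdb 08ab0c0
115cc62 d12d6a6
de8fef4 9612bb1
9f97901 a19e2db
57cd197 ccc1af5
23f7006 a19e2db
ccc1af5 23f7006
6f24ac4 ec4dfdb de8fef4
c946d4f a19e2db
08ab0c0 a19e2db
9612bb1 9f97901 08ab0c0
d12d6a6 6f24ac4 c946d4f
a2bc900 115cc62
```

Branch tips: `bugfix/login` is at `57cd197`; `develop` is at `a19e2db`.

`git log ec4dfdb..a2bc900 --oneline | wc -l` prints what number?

Reachable from a2bc900: {08ab0c0, 115cc62, 6f24ac4, 9612bb1, 9f97901, a19e2db, a2bc900, c946d4f, d12d6a6, de8fef4, ec4dfdb}.
Reachable from ec4dfdb: {08ab0c0, a19e2db, ec4dfdb}.
In a2bc900's history but not ec4dfdb's: {115cc62, 6f24ac4, 9612bb1, 9f97901, a2bc900, c946d4f, d12d6a6, de8fef4} — 8 commits.

8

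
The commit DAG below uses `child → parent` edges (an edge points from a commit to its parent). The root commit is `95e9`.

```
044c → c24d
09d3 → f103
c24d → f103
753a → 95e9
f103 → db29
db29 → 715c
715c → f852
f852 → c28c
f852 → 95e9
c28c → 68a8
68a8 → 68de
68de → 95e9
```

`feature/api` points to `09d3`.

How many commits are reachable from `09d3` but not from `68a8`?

Reachable from 09d3: {09d3, 68a8, 68de, 715c, 95e9, c28c, db29, f103, f852}.
Reachable from 68a8: {68a8, 68de, 95e9}.
In 09d3's history but not 68a8's: {09d3, 715c, c28c, db29, f103, f852} — 6 commits.

6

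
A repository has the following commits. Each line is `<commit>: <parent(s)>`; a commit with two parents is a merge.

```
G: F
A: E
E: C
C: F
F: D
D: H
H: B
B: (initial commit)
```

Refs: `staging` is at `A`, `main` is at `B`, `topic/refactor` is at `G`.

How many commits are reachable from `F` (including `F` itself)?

Walking parent pointers from F: reachable set = {B, D, F, H}.
That is 4 commits.

4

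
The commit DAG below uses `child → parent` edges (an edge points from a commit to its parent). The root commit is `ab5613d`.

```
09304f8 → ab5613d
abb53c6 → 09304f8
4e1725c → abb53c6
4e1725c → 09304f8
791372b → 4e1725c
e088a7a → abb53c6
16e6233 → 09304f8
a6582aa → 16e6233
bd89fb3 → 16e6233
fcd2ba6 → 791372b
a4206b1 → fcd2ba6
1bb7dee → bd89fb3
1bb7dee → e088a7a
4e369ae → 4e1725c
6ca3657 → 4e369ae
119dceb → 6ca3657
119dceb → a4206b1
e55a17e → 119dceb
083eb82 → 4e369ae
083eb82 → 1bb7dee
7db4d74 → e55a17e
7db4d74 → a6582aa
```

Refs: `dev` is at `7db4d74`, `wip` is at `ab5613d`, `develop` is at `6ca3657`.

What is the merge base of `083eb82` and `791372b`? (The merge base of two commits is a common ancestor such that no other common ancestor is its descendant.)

Ancestors of 083eb82: {083eb82, 09304f8, 16e6233, 1bb7dee, 4e1725c, 4e369ae, ab5613d, abb53c6, bd89fb3, e088a7a}.
Ancestors of 791372b: {09304f8, 4e1725c, 791372b, ab5613d, abb53c6}.
Common ancestors: {09304f8, 4e1725c, ab5613d, abb53c6}.
Among these, 4e1725c is not an ancestor of any other common ancestor — it is the merge base.

4e1725c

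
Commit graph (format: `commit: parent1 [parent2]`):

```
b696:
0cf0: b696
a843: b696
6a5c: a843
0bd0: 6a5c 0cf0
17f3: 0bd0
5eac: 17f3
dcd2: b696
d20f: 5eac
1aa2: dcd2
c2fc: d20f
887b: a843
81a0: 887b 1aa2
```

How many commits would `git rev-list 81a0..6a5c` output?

1

Reachable from 6a5c: {6a5c, a843, b696}.
Reachable from 81a0: {1aa2, 81a0, 887b, a843, b696, dcd2}.
In 6a5c's history but not 81a0's: {6a5c} — 1 commit.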